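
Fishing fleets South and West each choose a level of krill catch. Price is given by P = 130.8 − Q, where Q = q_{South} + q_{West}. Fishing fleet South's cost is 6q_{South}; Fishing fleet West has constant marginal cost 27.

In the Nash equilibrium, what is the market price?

54.6

Fishing fleet South's profit: π = q_{South}(130.8 − (q_{South} + q_{West})) − 6q_{South}.
∂π/∂q_{South} = 124.8 − 2q_{South} − q_{West} = 0, so q_{South} = 62.4 − 0.5q_{West}.
By the same steps for West: q_{West} = 51.9 − 0.5q_{South}.
Plugging q_{West} into South's best response: q_{South} = 62.4 − 0.5(51.9 − 0.5q_{South}) ⇒ 0.75q_{South} = 36.45, so q_{South} = 48.6.
Then q_{West} = 51.9 − 0.5·48.6 = 27.6.
Equilibrium price: P = 130.8 − 76.2 = 54.6.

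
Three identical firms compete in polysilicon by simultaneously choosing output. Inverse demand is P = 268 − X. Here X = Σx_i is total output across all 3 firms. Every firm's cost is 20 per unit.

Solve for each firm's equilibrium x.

A representative firm's profit is π_i = x_i(268 − X) − 20x_i, with X = x_i + Σ_{j≠i} x_j.
First-order condition: 248 − 2x_i − Σ_{j≠i} x_j = 0.
With identical firms, set every x_j = x: then 248 − 2x − 2x = 0, i.e. x = 248/4 = 62.

62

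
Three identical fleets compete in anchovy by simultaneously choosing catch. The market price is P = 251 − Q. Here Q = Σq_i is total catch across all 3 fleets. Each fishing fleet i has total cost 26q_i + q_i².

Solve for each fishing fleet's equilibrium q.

37.5

A representative fishing fleet's profit is π_i = q_i(251 − Q) − 26q_i − q_i², with Q = q_i + Σ_{j≠i} q_j.
First-order condition: 225 − 4q_i − Σ_{j≠i} q_j = 0.
Imposing symmetry (q_j = q for all j) turns Σ_{j≠i} q_j into 2q, so 225 = 6q and q = 37.5.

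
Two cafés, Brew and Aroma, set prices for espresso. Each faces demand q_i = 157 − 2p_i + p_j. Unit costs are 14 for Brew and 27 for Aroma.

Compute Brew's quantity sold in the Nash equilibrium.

Brew's profit: π = (p_{Brew} − 14)(157 − 2p_{Brew} + p_{Aroma}).
∂π/∂p_{Brew} = 185 − 4p_{Brew} + p_{Aroma} = 0 ⇒ p_{Brew} = 46.25 + 0.25p_{Aroma}.
Similarly p_{Aroma} = 52.75 + 0.25p_{Brew}.
Plugging p_{Aroma} into Brew's best response: p_{Brew} = 46.25 + 0.25(52.75 + 0.25p_{Brew}) ⇒ 0.9375p_{Brew} = 59.4375, so p_{Brew} = 63.4.
Then p_{Aroma} = 52.75 + 0.25·63.4 = 68.6.
q_{Brew} = 157 − 2·63.4 + 68.6 = 98.8.

98.8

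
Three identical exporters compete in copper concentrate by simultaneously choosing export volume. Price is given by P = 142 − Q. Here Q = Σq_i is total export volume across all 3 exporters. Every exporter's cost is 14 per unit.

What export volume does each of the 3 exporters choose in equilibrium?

32

A representative exporter's profit is π_i = q_i(142 − Q) − 14q_i, with Q = q_i + Σ_{j≠i} q_j.
First-order condition: 128 − 2q_i − Σ_{j≠i} q_j = 0.
With identical exporters, set every q_j = q: then 128 − 2q − 2q = 0, i.e. q = 128/4 = 32.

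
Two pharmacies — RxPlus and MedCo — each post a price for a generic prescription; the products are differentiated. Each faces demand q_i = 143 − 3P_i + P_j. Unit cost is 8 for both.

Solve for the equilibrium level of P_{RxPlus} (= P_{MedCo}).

RxPlus's profit: π = (P_{RxPlus} − 8)(143 − 3P_{RxPlus} + P_{MedCo}).
∂π/∂P_{RxPlus} = 167 − 6P_{RxPlus} + P_{MedCo} = 0 ⇒ P_{RxPlus} = 167/6 + (1/6)P_{MedCo}.
The game is symmetric, so in equilibrium P_{MedCo} = P_{RxPlus}: the reaction function gives (5/6)P_{RxPlus} = 167/6, hence P_{RxPlus} = 33.4.

33.4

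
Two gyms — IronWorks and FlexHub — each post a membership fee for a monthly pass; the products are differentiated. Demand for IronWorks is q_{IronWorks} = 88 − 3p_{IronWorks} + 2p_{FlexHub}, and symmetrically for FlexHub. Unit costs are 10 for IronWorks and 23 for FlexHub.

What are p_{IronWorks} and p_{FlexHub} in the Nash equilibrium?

IronWorks's profit: π = (p_{IronWorks} − 10)(88 − 3p_{IronWorks} + 2p_{FlexHub}).
∂π/∂p_{IronWorks} = 118 − 6p_{IronWorks} + 2p_{FlexHub} = 0 ⇒ p_{IronWorks} = 59/3 + (1/3)p_{FlexHub}.
Similarly p_{FlexHub} = 157/6 + (1/3)p_{IronWorks}.
Substituting the second reaction function into the first: p_{IronWorks} = 59/3 + (1/3)(157/6 + (1/3)p_{IronWorks}), which gives (8/9)p_{IronWorks} = 511/18 ⇒ p_{IronWorks} = 31.9375.
Then p_{FlexHub} = 157/6 + (1/3)·31.9375 = 36.8125.

31.9375, 36.8125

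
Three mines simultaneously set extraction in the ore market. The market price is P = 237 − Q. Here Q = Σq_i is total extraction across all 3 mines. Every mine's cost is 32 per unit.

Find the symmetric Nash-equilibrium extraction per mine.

A representative mine's profit is π_i = q_i(237 − Q) − 32q_i, with Q = q_i + Σ_{j≠i} q_j.
First-order condition: 205 − 2q_i − Σ_{j≠i} q_j = 0.
Imposing symmetry (q_j = q for all j) turns Σ_{j≠i} q_j into 2q, so 205 = 4q and q = 51.25.

51.25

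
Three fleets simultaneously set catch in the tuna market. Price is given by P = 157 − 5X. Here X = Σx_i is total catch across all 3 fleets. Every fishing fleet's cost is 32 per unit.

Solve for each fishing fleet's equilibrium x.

A representative fishing fleet's profit is π_i = x_i(157 − 5X) − 32x_i, with X = x_i + Σ_{j≠i} x_j.
First-order condition: 125 − 10x_i − 5Σ_{j≠i} x_j = 0.
With identical fishing fleets, set every x_j = x: then 125 − 10x − 10x = 0, i.e. x = 125/20 = 6.25.

6.25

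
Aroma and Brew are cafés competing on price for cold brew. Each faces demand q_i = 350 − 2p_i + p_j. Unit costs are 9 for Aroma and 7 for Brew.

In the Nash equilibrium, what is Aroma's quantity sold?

Aroma's profit: π = (p_{Aroma} − 9)(350 − 2p_{Aroma} + p_{Brew}).
∂π/∂p_{Aroma} = 368 − 4p_{Aroma} + p_{Brew} = 0 ⇒ p_{Aroma} = 92 + 0.25p_{Brew}.
Similarly p_{Brew} = 91 + 0.25p_{Aroma}.
Substituting the second reaction function into the first: p_{Aroma} = 92 + 0.25(91 + 0.25p_{Aroma}), which gives 0.9375p_{Aroma} = 114.75 ⇒ p_{Aroma} = 122.4.
Then p_{Brew} = 91 + 0.25·122.4 = 121.6.
q_{Aroma} = 350 − 2·122.4 + 121.6 = 226.8.

226.8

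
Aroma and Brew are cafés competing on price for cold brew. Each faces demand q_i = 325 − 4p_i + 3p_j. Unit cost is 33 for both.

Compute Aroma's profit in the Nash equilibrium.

13642.24

Aroma's profit: π = (p_{Aroma} − 33)(325 − 4p_{Aroma} + 3p_{Brew}).
∂π/∂p_{Aroma} = 457 − 8p_{Aroma} + 3p_{Brew} = 0 ⇒ p_{Aroma} = 57.125 + 0.375p_{Brew}.
Setting p_{Aroma} = p_{Brew} in the reaction function: p_{Aroma} = 57.125 + 0.375p_{Aroma}, so p_{Aroma} = 57.125 / 0.625 = 91.4.
q_{Aroma} = 325 − 4·91.4 + 3·91.4 = 233.6.
Profit = (91.4 − 33)·233.6 = 13642.24.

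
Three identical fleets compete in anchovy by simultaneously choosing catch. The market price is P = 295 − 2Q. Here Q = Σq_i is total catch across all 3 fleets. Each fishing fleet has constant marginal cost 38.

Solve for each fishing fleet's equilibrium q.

A representative fishing fleet's profit is π_i = q_i(295 − 2Q) − 38q_i, with Q = q_i + Σ_{j≠i} q_j.
First-order condition: 257 − 4q_i − 2Σ_{j≠i} q_j = 0.
With identical fishing fleets, set every q_j = q: then 257 − 4q − 4q = 0, i.e. q = 257/8 = 32.125.

32.125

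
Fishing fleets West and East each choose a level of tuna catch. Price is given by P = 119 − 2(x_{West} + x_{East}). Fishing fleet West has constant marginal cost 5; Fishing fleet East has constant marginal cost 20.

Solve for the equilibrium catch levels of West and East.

Fishing fleet West's profit: π = x_{West}(119 − 2(x_{West} + x_{East})) − 5x_{West}.
∂π/∂x_{West} = 114 − 4x_{West} − 2x_{East} = 0, so x_{West} = 28.5 − 0.5x_{East}.
By the same steps for East: x_{East} = 24.75 − 0.5x_{West}.
Substituting the second reaction function into the first: x_{West} = 28.5 − 0.5(24.75 − 0.5x_{West}), which gives 0.75x_{West} = 16.125 ⇒ x_{West} = 21.5.
Then x_{East} = 24.75 − 0.5·21.5 = 14.

21.5, 14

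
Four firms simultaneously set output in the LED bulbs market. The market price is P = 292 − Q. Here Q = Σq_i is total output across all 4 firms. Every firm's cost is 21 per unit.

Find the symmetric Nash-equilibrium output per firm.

A representative firm's profit is π_i = q_i(292 − Q) − 21q_i, with Q = q_i + Σ_{j≠i} q_j.
First-order condition: 271 − 2q_i − Σ_{j≠i} q_j = 0.
With identical firms, set every q_j = q: then 271 − 2q − 3q = 0, i.e. q = 271/5 = 54.2.

54.2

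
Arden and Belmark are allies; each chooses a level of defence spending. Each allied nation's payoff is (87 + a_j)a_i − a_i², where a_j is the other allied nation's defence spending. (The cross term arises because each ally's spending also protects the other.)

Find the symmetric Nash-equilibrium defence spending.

Arden's payoff is (87 + a_B)a_A − a_A².
∂π/∂a_A = 87 + a_B − 2a_A = 0, so a_A = 43.5 + 0.5a_B.
By symmetry a_B = a_A; substituting into the reaction function, 0.5a_A = 43.5 and a_A = 87.

87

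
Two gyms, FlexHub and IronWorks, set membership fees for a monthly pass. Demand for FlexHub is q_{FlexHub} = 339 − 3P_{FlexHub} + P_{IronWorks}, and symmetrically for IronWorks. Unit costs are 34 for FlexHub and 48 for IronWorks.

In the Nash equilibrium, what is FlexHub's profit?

9207.48

FlexHub's profit: π = (P_{FlexHub} − 34)(339 − 3P_{FlexHub} + P_{IronWorks}).
∂π/∂P_{FlexHub} = 441 − 6P_{FlexHub} + P_{IronWorks} = 0 ⇒ P_{FlexHub} = 73.5 + (1/6)P_{IronWorks}.
Similarly P_{IronWorks} = 80.5 + (1/6)P_{FlexHub}.
Solving the two reaction functions simultaneously: (1 − (1/6)(1/6))P_{FlexHub} = 73.5 + (1/6)·80.5, so (35/36)P_{FlexHub} = 1043/12 and P_{FlexHub} = 89.4.
Then P_{IronWorks} = 80.5 + (1/6)·89.4 = 95.4.
q_{FlexHub} = 339 − 3·89.4 + 95.4 = 166.2.
Profit = (89.4 − 34)·166.2 = 9207.48.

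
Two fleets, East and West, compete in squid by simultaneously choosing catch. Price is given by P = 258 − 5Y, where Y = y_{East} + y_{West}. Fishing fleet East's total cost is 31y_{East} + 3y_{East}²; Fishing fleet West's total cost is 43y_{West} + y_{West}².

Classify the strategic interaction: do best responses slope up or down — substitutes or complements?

Fishing fleet East's profit: π = y_{East}(258 − 5(y_{East} + y_{West})) − 31y_{East} − 3y_{East}².
∂π/∂y_{East} = 227 − 16y_{East} − 5y_{West} = 0, so y_{East} = 14.1875 − 0.3125y_{West}.
The best-response slope dy_{East}/dy_{West} = −0.3125 < 0: the reaction function is downward-sloping, so the choices are strategic substitutes.

strategic substitutes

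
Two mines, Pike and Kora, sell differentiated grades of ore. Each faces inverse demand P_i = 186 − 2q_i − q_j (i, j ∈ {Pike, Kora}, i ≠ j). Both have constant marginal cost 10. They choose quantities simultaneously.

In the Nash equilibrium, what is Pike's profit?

2478.08

Mine Pike's profit: π = q_{Pike}(186 − 2q_{Pike} − q_{Kora}) − 10q_{Pike}.
∂π/∂q_{Pike} = 176 − 4q_{Pike} − q_{Kora} = 0 ⇒ q_{Pike} = 44 − 0.25q_{Kora}.
The game is symmetric, so in equilibrium q_{Kora} = q_{Pike}: the reaction function gives 1.25q_{Pike} = 44, hence q_{Pike} = 35.2.
P_{Pike} = 186 − 2·35.2 − 35.2 = 80.4.
Profit = (80.4 − 10)·35.2 = 2478.08.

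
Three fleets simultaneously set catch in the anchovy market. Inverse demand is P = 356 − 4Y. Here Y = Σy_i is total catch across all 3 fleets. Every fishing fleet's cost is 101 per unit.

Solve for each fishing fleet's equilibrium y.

15.9375

A representative fishing fleet's profit is π_i = y_i(356 − 4Y) − 101y_i, with Y = y_i + Σ_{j≠i} y_j.
First-order condition: 255 − 8y_i − 4Σ_{j≠i} y_j = 0.
Imposing symmetry (y_j = y for all j) turns Σ_{j≠i} y_j into 2y, so 255 = 16y and y = 15.9375.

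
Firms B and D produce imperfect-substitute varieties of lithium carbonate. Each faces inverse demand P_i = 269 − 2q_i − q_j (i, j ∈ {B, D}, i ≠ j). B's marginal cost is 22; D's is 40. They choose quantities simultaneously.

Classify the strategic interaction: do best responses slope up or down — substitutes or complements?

strategic substitutes

Firm B's profit: π = q_B(269 − 2q_B − q_D) − 22q_B.
∂π/∂q_B = 247 − 4q_B − q_D = 0 ⇒ q_B = 61.75 − 0.25q_D.
The best-response slope dq_B/dq_D = −0.25 < 0: the reaction function is downward-sloping, so the choices are strategic substitutes.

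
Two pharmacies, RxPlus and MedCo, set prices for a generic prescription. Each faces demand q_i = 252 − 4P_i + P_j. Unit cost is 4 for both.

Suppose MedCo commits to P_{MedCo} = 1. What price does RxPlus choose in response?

33.625

RxPlus's profit: π = (P_{RxPlus} − 4)(252 − 4P_{RxPlus} + P_{MedCo}).
∂π/∂P_{RxPlus} = 268 − 8P_{RxPlus} + P_{MedCo} = 0 ⇒ P_{RxPlus} = 33.5 + 0.125P_{MedCo}.
At P_{MedCo} = 1: P_{RxPlus} = 33.5 + 0.125·1 = 33.625.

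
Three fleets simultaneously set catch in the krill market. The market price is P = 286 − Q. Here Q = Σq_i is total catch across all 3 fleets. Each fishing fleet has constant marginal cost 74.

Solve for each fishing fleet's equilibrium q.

A representative fishing fleet's profit is π_i = q_i(286 − Q) − 74q_i, with Q = q_i + Σ_{j≠i} q_j.
First-order condition: 212 − 2q_i − Σ_{j≠i} q_j = 0.
Imposing symmetry (q_j = q for all j) turns Σ_{j≠i} q_j into 2q, so 212 = 4q and q = 53.

53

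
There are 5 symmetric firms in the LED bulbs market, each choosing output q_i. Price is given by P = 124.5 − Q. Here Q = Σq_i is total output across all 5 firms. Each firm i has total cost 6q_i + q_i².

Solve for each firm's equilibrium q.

A representative firm's profit is π_i = q_i(124.5 − Q) − 6q_i − q_i², with Q = q_i + Σ_{j≠i} q_j.
First-order condition: 118.5 − 4q_i − Σ_{j≠i} q_j = 0.
With identical firms, set every q_j = q: then 118.5 − 4q − 4q = 0, i.e. q = 118.5/8 = 14.8125.

14.8125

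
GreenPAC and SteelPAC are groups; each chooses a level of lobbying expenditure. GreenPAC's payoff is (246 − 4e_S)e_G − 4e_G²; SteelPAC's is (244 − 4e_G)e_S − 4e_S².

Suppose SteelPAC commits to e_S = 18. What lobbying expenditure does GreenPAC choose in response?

Expanding GreenPAC's payoff: 246e_G − 4e_Se_G − 4e_G².
∂π/∂e_G = 246 − 4e_S − 8e_G = 0, so e_G = 30.75 − 0.5e_S.
At e_S = 18: e_G = 30.75 − 0.5·18 = 21.75.

21.75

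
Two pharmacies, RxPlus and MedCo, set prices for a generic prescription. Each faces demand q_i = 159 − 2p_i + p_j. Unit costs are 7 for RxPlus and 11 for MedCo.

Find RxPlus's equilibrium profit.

RxPlus's profit: π = (p_{RxPlus} − 7)(159 − 2p_{RxPlus} + p_{MedCo}).
∂π/∂p_{RxPlus} = 173 − 4p_{RxPlus} + p_{MedCo} = 0 ⇒ p_{RxPlus} = 43.25 + 0.25p_{MedCo}.
Similarly p_{MedCo} = 45.25 + 0.25p_{RxPlus}.
Substituting the second reaction function into the first: p_{RxPlus} = 43.25 + 0.25(45.25 + 0.25p_{RxPlus}), which gives 0.9375p_{RxPlus} = 54.5625 ⇒ p_{RxPlus} = 58.2.
Then p_{MedCo} = 45.25 + 0.25·58.2 = 59.8.
q_{RxPlus} = 159 − 2·58.2 + 59.8 = 102.4.
Profit = (58.2 − 7)·102.4 = 5242.88.

5242.88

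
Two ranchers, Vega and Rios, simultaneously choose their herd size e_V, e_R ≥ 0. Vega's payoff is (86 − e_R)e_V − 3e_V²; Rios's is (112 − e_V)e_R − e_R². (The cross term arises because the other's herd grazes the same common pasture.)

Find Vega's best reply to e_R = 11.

12.5

Expanding Vega's payoff: 86e_V − e_Re_V − 3e_V².
∂π/∂e_V = 86 − e_R − 6e_V = 0, so e_V = 43/3 − (1/6)e_R.
At e_R = 11: e_V = 43/3 − (1/6)·11 = 12.5.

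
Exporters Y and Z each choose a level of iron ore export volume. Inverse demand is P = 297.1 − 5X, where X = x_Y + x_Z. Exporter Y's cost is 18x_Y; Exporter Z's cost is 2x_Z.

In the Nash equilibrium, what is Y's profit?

Exporter Y's profit: π = x_Y(297.1 − 5(x_Y + x_Z)) − 18x_Y.
∂π/∂x_Y = 279.1 − 10x_Y − 5x_Z = 0, so x_Y = 27.91 − 0.5x_Z.
By the same steps for Z: x_Z = 29.51 − 0.5x_Y.
Plugging x_Z into Y's best response: x_Y = 27.91 − 0.5(29.51 − 0.5x_Y) ⇒ 0.75x_Y = 13.155, so x_Y = 17.54.
Then x_Z = 29.51 − 0.5·17.54 = 20.74.
Price P = 297.1 − 5·38.28 = 105.7.
Y's profit: (105.7 − 18)·17.54 = 1538.258.

1538.258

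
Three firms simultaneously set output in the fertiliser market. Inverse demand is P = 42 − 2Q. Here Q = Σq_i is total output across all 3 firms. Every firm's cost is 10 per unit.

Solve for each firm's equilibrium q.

4

A representative firm's profit is π_i = q_i(42 − 2Q) − 10q_i, with Q = q_i + Σ_{j≠i} q_j.
First-order condition: 32 − 4q_i − 2Σ_{j≠i} q_j = 0.
In a symmetric equilibrium every firm chooses the same q, so Σ_{j≠i} q_j = 2q. The condition becomes 32 − 8q = 0, giving q = 32/8 = 4.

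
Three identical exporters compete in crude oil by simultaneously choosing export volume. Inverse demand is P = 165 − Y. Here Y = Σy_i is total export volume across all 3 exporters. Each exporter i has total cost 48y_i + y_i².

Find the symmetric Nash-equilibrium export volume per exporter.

19.5

A representative exporter's profit is π_i = y_i(165 − Y) − 48y_i − y_i², with Y = y_i + Σ_{j≠i} y_j.
First-order condition: 117 − 4y_i − Σ_{j≠i} y_j = 0.
In a symmetric equilibrium every exporter chooses the same y, so Σ_{j≠i} y_j = 2y. The condition becomes 117 − 6y = 0, giving y = 117/6 = 19.5.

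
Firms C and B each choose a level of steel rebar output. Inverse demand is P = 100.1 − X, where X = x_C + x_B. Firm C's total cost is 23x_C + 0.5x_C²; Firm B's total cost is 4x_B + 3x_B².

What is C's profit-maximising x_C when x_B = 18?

Firm C's profit: π = x_C(100.1 − (x_C + x_B)) − 23x_C − 0.5x_C².
∂π/∂x_C = 77.1 − 3x_C − x_B = 0, so x_C = 25.7 − (1/3)x_B.
At x_B = 18: x_C = 25.7 − (1/3)·18 = 19.7.

19.7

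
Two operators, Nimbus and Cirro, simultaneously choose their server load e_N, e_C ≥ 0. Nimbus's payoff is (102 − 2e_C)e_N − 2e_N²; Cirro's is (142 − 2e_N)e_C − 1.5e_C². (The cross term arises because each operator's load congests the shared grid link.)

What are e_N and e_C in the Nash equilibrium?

2.75, 45.5

Expanding Nimbus's payoff: 102e_N − 2e_Ce_N − 2e_N².
∂π/∂e_N = 102 − 2e_C − 4e_N = 0, so e_N = 25.5 − 0.5e_C.
Likewise for Cirro: e_C = 142/3 − (2/3)e_N.
Plugging e_C into Nimbus's best response: e_N = 25.5 − 0.5(142/3 − (2/3)e_N) ⇒ (2/3)e_N = 11/6, so e_N = 2.75.
Then e_C = 142/3 − (2/3)·2.75 = 45.5.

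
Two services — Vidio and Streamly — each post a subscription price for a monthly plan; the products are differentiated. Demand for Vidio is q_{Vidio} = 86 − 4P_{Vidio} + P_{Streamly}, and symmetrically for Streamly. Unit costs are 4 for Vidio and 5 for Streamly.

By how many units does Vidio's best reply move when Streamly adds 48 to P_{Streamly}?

Vidio's profit: π = (P_{Vidio} − 4)(86 − 4P_{Vidio} + P_{Streamly}).
∂π/∂P_{Vidio} = 102 − 8P_{Vidio} + P_{Streamly} = 0 ⇒ P_{Vidio} = 12.75 + 0.125P_{Streamly}.
The reaction-function slope is 0.125, so a 48-unit rise in P_{Streamly} moves P_{Vidio} by 0.125 × 48 = 6. Vidio's best response rises — the actions are strategic complements.

6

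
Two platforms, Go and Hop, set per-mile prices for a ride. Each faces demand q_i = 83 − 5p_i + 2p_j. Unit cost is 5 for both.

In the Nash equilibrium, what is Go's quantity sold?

Go's profit: π = (p_{Go} − 5)(83 − 5p_{Go} + 2p_{Hop}).
∂π/∂p_{Go} = 108 − 10p_{Go} + 2p_{Hop} = 0 ⇒ p_{Go} = 10.8 + 0.2p_{Hop}.
The game is symmetric, so in equilibrium p_{Hop} = p_{Go}: the reaction function gives 0.8p_{Go} = 10.8, hence p_{Go} = 13.5.
q_{Go} = 83 − 5·13.5 + 2·13.5 = 42.5.

42.5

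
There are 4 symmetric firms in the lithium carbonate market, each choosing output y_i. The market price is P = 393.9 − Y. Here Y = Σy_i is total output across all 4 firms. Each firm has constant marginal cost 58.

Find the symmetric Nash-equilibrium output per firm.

A representative firm's profit is π_i = y_i(393.9 − Y) − 58y_i, with Y = y_i + Σ_{j≠i} y_j.
First-order condition: 335.9 − 2y_i − Σ_{j≠i} y_j = 0.
Imposing symmetry (y_j = y for all j) turns Σ_{j≠i} y_j into 3y, so 335.9 = 5y and y = 67.18.

67.18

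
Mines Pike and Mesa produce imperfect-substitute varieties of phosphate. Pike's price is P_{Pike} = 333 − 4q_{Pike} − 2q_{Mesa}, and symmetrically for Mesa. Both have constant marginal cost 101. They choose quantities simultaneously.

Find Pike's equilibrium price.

193.8

Mine Pike's profit: π = q_{Pike}(333 − 4q_{Pike} − 2q_{Mesa}) − 101q_{Pike}.
∂π/∂q_{Pike} = 232 − 8q_{Pike} − 2q_{Mesa} = 0 ⇒ q_{Pike} = 29 − 0.25q_{Mesa}.
Setting q_{Pike} = q_{Mesa} in the reaction function: q_{Pike} = 29 − 0.25q_{Pike}, so q_{Pike} = 29 / 1.25 = 23.2.
P_{Pike} = 333 − 4·23.2 − 2·23.2 = 193.8.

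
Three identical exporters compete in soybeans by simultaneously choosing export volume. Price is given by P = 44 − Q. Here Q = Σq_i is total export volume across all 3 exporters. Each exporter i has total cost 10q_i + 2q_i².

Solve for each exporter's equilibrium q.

A representative exporter's profit is π_i = q_i(44 − Q) − 10q_i − 2q_i², with Q = q_i + Σ_{j≠i} q_j.
First-order condition: 34 − 6q_i − Σ_{j≠i} q_j = 0.
With identical exporters, set every q_j = q: then 34 − 6q − 2q = 0, i.e. q = 34/8 = 4.25.

4.25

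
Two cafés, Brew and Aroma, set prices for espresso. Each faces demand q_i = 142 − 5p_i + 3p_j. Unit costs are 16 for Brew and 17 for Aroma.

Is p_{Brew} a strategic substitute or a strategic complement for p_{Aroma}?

strategic complements

Brew's profit: π = (p_{Brew} − 16)(142 − 5p_{Brew} + 3p_{Aroma}).
∂π/∂p_{Brew} = 222 − 10p_{Brew} + 3p_{Aroma} = 0 ⇒ p_{Brew} = 22.2 + 0.3p_{Aroma}.
The best-response slope dp_{Brew}/dp_{Aroma} = 0.3 > 0: the reaction function is upward-sloping, so the choices are strategic complements.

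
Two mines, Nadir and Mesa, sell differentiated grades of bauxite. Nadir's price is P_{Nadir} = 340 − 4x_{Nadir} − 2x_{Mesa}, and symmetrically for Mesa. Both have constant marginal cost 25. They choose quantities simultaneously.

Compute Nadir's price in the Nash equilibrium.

151

Mine Nadir's profit: π = x_{Nadir}(340 − 4x_{Nadir} − 2x_{Mesa}) − 25x_{Nadir}.
∂π/∂x_{Nadir} = 315 − 8x_{Nadir} − 2x_{Mesa} = 0 ⇒ x_{Nadir} = 39.375 − 0.25x_{Mesa}.
By symmetry x_{Mesa} = x_{Nadir}; substituting into the reaction function, 1.25x_{Nadir} = 39.375 and x_{Nadir} = 31.5.
P_{Nadir} = 340 − 4·31.5 − 2·31.5 = 151.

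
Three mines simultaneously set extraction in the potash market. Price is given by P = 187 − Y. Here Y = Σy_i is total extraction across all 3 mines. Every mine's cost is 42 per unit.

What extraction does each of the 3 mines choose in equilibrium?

36.25

A representative mine's profit is π_i = y_i(187 − Y) − 42y_i, with Y = y_i + Σ_{j≠i} y_j.
First-order condition: 145 − 2y_i − Σ_{j≠i} y_j = 0.
In a symmetric equilibrium every mine chooses the same y, so Σ_{j≠i} y_j = 2y. The condition becomes 145 − 4y = 0, giving y = 145/4 = 36.25.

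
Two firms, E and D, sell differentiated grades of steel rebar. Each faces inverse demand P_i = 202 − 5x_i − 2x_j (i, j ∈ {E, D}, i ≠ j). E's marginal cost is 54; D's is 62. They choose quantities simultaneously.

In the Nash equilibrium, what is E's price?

Firm E's profit: π = x_E(202 − 5x_E − 2x_D) − 54x_E.
∂π/∂x_E = 148 − 10x_E − 2x_D = 0 ⇒ x_E = 14.8 − 0.2x_D.
Similarly x_D = 14 − 0.2x_E.
Substituting the second reaction function into the first: x_E = 14.8 − 0.2(14 − 0.2x_E), which gives 0.96x_E = 12 ⇒ x_E = 12.5.
Then x_D = 14 − 0.2·12.5 = 11.5.
P_E = 202 − 5·12.5 − 2·11.5 = 116.5.

116.5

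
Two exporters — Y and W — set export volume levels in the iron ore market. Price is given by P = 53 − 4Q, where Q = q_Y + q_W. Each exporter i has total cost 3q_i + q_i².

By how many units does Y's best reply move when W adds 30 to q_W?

Exporter Y's profit: π = q_Y(53 − 4(q_Y + q_W)) − 3q_Y − q_Y².
∂π/∂q_Y = 50 − 10q_Y − 4q_W = 0, so q_Y = 5 − 0.4q_W.
The reaction-function slope is −0.4, so a 30-unit rise in q_W moves q_Y by −0.4 × 30 = −12. Y's best response falls — the actions are strategic substitutes.

-12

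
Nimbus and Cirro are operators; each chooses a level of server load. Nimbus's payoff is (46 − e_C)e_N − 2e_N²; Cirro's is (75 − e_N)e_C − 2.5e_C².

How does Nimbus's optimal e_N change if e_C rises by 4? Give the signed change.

-1

Expanding Nimbus's payoff: 46e_N − e_Ce_N − 2e_N².
∂π/∂e_N = 46 − e_C − 4e_N = 0, so e_N = 11.5 − 0.25e_C.
The reaction-function slope is −0.25, so a 4-unit rise in e_C moves e_N by −0.25 × 4 = −1. Nimbus's best response falls — the actions are strategic substitutes.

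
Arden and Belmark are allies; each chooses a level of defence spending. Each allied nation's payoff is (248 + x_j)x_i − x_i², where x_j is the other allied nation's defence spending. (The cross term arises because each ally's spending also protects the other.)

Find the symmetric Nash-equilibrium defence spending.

248

Arden's payoff is (248 + x_B)x_A − x_A².
∂π/∂x_A = 248 + x_B − 2x_A = 0, so x_A = 124 + 0.5x_B.
Setting x_A = x_B in the reaction function: x_A = 124 + 0.5x_A, so x_A = 124 / 0.5 = 248.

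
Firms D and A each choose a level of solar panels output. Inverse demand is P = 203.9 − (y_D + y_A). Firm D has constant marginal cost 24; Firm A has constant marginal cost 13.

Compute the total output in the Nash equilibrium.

123.6

Firm D's profit: π = y_D(203.9 − (y_D + y_A)) − 24y_D.
∂π/∂y_D = 179.9 − 2y_D − y_A = 0, so y_D = 89.95 − 0.5y_A.
By the same steps for A: y_A = 95.45 − 0.5y_D.
Plugging y_A into D's best response: y_D = 89.95 − 0.5(95.45 − 0.5y_D) ⇒ 0.75y_D = 42.225, so y_D = 56.3.
Then y_A = 95.45 − 0.5·56.3 = 67.3.
Total output: 56.3 + 67.3 = 123.6.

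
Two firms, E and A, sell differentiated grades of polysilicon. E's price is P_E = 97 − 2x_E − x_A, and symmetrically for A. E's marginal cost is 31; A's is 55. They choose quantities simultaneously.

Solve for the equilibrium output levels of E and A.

Firm E's profit: π = x_E(97 − 2x_E − x_A) − 31x_E.
∂π/∂x_E = 66 − 4x_E − x_A = 0 ⇒ x_E = 16.5 − 0.25x_A.
Similarly x_A = 10.5 − 0.25x_E.
Substituting the second reaction function into the first: x_E = 16.5 − 0.25(10.5 − 0.25x_E), which gives 0.9375x_E = 13.875 ⇒ x_E = 14.8.
Then x_A = 10.5 − 0.25·14.8 = 6.8.

14.8, 6.8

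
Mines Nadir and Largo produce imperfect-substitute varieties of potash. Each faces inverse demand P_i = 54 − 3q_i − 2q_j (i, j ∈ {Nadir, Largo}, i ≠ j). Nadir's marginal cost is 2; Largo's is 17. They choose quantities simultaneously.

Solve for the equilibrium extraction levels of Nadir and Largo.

7.4375, 3.6875

Mine Nadir's profit: π = q_{Nadir}(54 − 3q_{Nadir} − 2q_{Largo}) − 2q_{Nadir}.
∂π/∂q_{Nadir} = 52 − 6q_{Nadir} − 2q_{Largo} = 0 ⇒ q_{Nadir} = 26/3 − (1/3)q_{Largo}.
Similarly q_{Largo} = 37/6 − (1/3)q_{Nadir}.
Plugging q_{Largo} into Nadir's best response: q_{Nadir} = 26/3 − (1/3)(37/6 − (1/3)q_{Nadir}) ⇒ (8/9)q_{Nadir} = 119/18, so q_{Nadir} = 7.4375.
Then q_{Largo} = 37/6 − (1/3)·7.4375 = 3.6875.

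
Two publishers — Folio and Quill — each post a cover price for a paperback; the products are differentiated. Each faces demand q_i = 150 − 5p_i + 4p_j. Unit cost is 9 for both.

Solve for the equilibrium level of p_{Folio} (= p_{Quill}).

Folio's profit: π = (p_{Folio} − 9)(150 − 5p_{Folio} + 4p_{Quill}).
∂π/∂p_{Folio} = 195 − 10p_{Folio} + 4p_{Quill} = 0 ⇒ p_{Folio} = 19.5 + 0.4p_{Quill}.
The game is symmetric, so in equilibrium p_{Quill} = p_{Folio}: the reaction function gives 0.6p_{Folio} = 19.5, hence p_{Folio} = 32.5.

32.5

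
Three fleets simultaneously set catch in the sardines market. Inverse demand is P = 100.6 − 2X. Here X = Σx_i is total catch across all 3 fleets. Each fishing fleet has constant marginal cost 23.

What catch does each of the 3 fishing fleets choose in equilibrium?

9.7

A representative fishing fleet's profit is π_i = x_i(100.6 − 2X) − 23x_i, with X = x_i + Σ_{j≠i} x_j.
First-order condition: 77.6 − 4x_i − 2Σ_{j≠i} x_j = 0.
In a symmetric equilibrium every fishing fleet chooses the same x, so Σ_{j≠i} x_j = 2x. The condition becomes 77.6 − 8x = 0, giving x = 77.6/8 = 9.7.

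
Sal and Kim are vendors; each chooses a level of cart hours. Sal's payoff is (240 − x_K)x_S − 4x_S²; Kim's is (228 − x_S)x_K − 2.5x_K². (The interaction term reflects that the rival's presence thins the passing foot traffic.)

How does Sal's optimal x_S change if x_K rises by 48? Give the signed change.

Expanding Sal's payoff: 240x_S − x_Kx_S − 4x_S².
∂π/∂x_S = 240 − x_K − 8x_S = 0, so x_S = 30 − 0.125x_K.
The reaction-function slope is −0.125, so a 48-unit rise in x_K moves x_S by −0.125 × 48 = −6. Sal's best response falls — the actions are strategic substitutes.

-6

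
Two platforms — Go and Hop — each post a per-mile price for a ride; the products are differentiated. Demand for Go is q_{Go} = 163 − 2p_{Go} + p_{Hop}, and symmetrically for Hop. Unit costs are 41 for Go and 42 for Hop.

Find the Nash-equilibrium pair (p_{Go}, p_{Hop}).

81.8, 82.2

Go's profit: π = (p_{Go} − 41)(163 − 2p_{Go} + p_{Hop}).
∂π/∂p_{Go} = 245 − 4p_{Go} + p_{Hop} = 0 ⇒ p_{Go} = 61.25 + 0.25p_{Hop}.
Similarly p_{Hop} = 61.75 + 0.25p_{Go}.
Plugging p_{Hop} into Go's best response: p_{Go} = 61.25 + 0.25(61.75 + 0.25p_{Go}) ⇒ 0.9375p_{Go} = 76.6875, so p_{Go} = 81.8.
Then p_{Hop} = 61.75 + 0.25·81.8 = 82.2.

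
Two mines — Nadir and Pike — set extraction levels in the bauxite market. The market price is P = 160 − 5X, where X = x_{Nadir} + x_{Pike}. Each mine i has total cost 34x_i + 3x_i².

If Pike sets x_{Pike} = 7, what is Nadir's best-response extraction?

5.6875

Mine Nadir's profit: π = x_{Nadir}(160 − 5(x_{Nadir} + x_{Pike})) − 34x_{Nadir} − 3x_{Nadir}².
∂π/∂x_{Nadir} = 126 − 16x_{Nadir} − 5x_{Pike} = 0, so x_{Nadir} = 7.875 − 0.3125x_{Pike}.
At x_{Pike} = 7: x_{Nadir} = 7.875 − 0.3125·7 = 5.6875.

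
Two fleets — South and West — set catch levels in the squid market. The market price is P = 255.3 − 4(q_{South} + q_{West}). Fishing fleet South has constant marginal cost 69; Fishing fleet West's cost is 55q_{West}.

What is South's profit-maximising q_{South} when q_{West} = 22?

Fishing fleet South's profit: π = q_{South}(255.3 − 4(q_{South} + q_{West})) − 69q_{South}.
∂π/∂q_{South} = 186.3 − 8q_{South} − 4q_{West} = 0, so q_{South} = 23.2875 − 0.5q_{West}.
At q_{West} = 22: q_{South} = 23.2875 − 0.5·22 = 12.2875.

12.2875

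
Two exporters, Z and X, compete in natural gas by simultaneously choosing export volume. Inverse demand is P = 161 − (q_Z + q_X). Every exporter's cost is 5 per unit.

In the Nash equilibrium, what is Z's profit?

2704

Exporter Z's profit: π = q_Z(161 − (q_Z + q_X)) − 5q_Z.
∂π/∂q_Z = 156 − 2q_Z − q_X = 0, so q_Z = 78 − 0.5q_X.
Setting q_Z = q_X in the reaction function: q_Z = 78 − 0.5q_Z, so q_Z = 78 / 1.5 = 52.
Price P = 161 − 104 = 57.
Z's profit: (57 − 5)·52 = 2704.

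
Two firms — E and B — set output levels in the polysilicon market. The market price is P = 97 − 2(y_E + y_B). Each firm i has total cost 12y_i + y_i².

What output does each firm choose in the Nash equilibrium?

Firm E's profit: π = y_E(97 − 2(y_E + y_B)) − 12y_E − y_E².
∂π/∂y_E = 85 − 6y_E − 2y_B = 0, so y_E = 85/6 − (1/3)y_B.
Setting y_E = y_B in the reaction function: y_E = 85/6 − (1/3)y_E, so y_E = (85/6) / (4/3) = 10.625.

10.625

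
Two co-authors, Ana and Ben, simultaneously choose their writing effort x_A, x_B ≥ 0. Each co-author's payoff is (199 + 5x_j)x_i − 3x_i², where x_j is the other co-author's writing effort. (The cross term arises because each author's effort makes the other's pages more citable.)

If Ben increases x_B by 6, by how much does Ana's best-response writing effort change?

5

Ana's payoff is (199 + 5x_B)x_A − 3x_A².
∂π/∂x_A = 199 + 5x_B − 6x_A = 0, so x_A = 199/6 + (5/6)x_B.
The reaction-function slope is 5/6, so a 6-unit rise in x_B moves x_A by 5/6 × 6 = 5. Ana's best response rises — the actions are strategic complements.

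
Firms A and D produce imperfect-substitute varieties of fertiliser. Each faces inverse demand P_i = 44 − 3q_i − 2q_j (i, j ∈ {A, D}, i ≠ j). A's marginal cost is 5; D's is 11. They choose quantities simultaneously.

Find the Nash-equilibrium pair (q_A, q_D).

5.25, 3.75

Firm A's profit: π = q_A(44 − 3q_A − 2q_D) − 5q_A.
∂π/∂q_A = 39 − 6q_A − 2q_D = 0 ⇒ q_A = 6.5 − (1/3)q_D.
Similarly q_D = 5.5 − (1/3)q_A.
Plugging q_D into A's best response: q_A = 6.5 − (1/3)(5.5 − (1/3)q_A) ⇒ (8/9)q_A = 14/3, so q_A = 5.25.
Then q_D = 5.5 − (1/3)·5.25 = 3.75.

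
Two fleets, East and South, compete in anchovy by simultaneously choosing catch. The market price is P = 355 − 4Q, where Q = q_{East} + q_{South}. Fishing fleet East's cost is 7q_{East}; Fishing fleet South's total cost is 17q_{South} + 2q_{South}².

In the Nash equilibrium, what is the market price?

Fishing fleet East's profit: π = q_{East}(355 − 4(q_{East} + q_{South})) − 7q_{East}.
∂π/∂q_{East} = 348 − 8q_{East} − 4q_{South} = 0, so q_{East} = 43.5 − 0.5q_{South}.
For South: ∂π/∂q_{South} = 338 − 12q_{South} − 4q_{East} = 0 ⇒ q_{South} = 169/6 − (1/3)q_{East}.
Substituting the second reaction function into the first: q_{East} = 43.5 − 0.5(169/6 − (1/3)q_{East}), which gives (5/6)q_{East} = 353/12 ⇒ q_{East} = 35.3.
Then q_{South} = 169/6 − (1/3)·35.3 = 16.4.
Equilibrium price: P = 355 − 4·51.7 = 148.2.

148.2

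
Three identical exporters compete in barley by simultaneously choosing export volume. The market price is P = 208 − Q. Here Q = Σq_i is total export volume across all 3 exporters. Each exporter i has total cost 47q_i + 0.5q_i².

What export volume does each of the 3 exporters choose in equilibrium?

A representative exporter's profit is π_i = q_i(208 − Q) − 47q_i − 0.5q_i², with Q = q_i + Σ_{j≠i} q_j.
First-order condition: 161 − 3q_i − Σ_{j≠i} q_j = 0.
Imposing symmetry (q_j = q for all j) turns Σ_{j≠i} q_j into 2q, so 161 = 5q and q = 32.2.

32.2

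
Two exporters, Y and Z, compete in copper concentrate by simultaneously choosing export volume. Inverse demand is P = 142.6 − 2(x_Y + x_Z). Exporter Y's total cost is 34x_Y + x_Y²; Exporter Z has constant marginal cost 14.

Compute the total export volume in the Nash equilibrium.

Exporter Y's profit: π = x_Y(142.6 − 2(x_Y + x_Z)) − 34x_Y − x_Y².
∂π/∂x_Y = 108.6 − 6x_Y − 2x_Z = 0, so x_Y = 18.1 − (1/3)x_Z.
For Z: ∂π/∂x_Z = 128.6 − 4x_Z − 2x_Y = 0 ⇒ x_Z = 32.15 − 0.5x_Y.
Solving the two reaction functions simultaneously: (1 − (−1/3)(−0.5))x_Y = 18.1 − (1/3)·32.15, so (5/6)x_Y = 443/60 and x_Y = 8.86.
Then x_Z = 32.15 − 0.5·8.86 = 27.72.
Total export volume: 8.86 + 27.72 = 36.58.

36.58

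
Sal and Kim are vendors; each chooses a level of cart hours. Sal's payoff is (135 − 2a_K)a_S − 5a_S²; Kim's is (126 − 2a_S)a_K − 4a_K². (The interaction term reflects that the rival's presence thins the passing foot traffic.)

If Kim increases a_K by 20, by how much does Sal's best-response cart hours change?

-4

Expanding Sal's payoff: 135a_S − 2a_Ka_S − 5a_S².
∂π/∂a_S = 135 − 2a_K − 10a_S = 0, so a_S = 13.5 − 0.2a_K.
The reaction-function slope is −0.2, so a 20-unit rise in a_K moves a_S by −0.2 × 20 = −4. Sal's best response falls — the actions are strategic substitutes.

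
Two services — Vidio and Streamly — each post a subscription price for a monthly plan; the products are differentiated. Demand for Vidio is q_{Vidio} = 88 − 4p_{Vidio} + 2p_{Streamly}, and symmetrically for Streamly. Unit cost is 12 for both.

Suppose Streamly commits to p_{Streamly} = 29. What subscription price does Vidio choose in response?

24.25

Vidio's profit: π = (p_{Vidio} − 12)(88 − 4p_{Vidio} + 2p_{Streamly}).
∂π/∂p_{Vidio} = 136 − 8p_{Vidio} + 2p_{Streamly} = 0 ⇒ p_{Vidio} = 17 + 0.25p_{Streamly}.
At p_{Streamly} = 29: p_{Vidio} = 17 + 0.25·29 = 24.25.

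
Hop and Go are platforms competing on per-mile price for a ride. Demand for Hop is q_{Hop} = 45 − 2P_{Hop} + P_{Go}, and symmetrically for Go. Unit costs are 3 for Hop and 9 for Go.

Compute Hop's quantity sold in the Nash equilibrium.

29.6

Hop's profit: π = (P_{Hop} − 3)(45 − 2P_{Hop} + P_{Go}).
∂π/∂P_{Hop} = 51 − 4P_{Hop} + P_{Go} = 0 ⇒ P_{Hop} = 12.75 + 0.25P_{Go}.
Similarly P_{Go} = 15.75 + 0.25P_{Hop}.
Substituting the second reaction function into the first: P_{Hop} = 12.75 + 0.25(15.75 + 0.25P_{Hop}), which gives 0.9375P_{Hop} = 16.6875 ⇒ P_{Hop} = 17.8.
Then P_{Go} = 15.75 + 0.25·17.8 = 20.2.
q_{Hop} = 45 − 2·17.8 + 20.2 = 29.6.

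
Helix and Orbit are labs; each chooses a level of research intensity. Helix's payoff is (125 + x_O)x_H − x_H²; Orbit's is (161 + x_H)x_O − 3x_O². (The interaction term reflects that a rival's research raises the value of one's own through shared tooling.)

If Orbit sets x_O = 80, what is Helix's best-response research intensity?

102.5

Expanding Helix's payoff: 125x_H + x_Ox_H − x_H².
∂π/∂x_H = 125 + x_O − 2x_H = 0, so x_H = 62.5 + 0.5x_O.
At x_O = 80: x_H = 62.5 + 0.5·80 = 102.5.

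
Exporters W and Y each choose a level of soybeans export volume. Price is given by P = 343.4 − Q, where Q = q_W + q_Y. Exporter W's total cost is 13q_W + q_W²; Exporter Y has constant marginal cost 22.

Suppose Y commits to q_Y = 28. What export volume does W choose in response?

Exporter W's profit: π = q_W(343.4 − (q_W + q_Y)) − 13q_W − q_W².
∂π/∂q_W = 330.4 − 4q_W − q_Y = 0, so q_W = 82.6 − 0.25q_Y.
At q_Y = 28: q_W = 82.6 − 0.25·28 = 75.6.

75.6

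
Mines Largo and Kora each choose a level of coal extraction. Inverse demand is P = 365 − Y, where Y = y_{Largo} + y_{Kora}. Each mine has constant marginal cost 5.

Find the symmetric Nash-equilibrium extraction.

Mine Largo's profit: π = y_{Largo}(365 − (y_{Largo} + y_{Kora})) − 5y_{Largo}.
∂π/∂y_{Largo} = 360 − 2y_{Largo} − y_{Kora} = 0, so y_{Largo} = 180 − 0.5y_{Kora}.
The game is symmetric, so in equilibrium y_{Kora} = y_{Largo}: the reaction function gives 1.5y_{Largo} = 180, hence y_{Largo} = 120.

120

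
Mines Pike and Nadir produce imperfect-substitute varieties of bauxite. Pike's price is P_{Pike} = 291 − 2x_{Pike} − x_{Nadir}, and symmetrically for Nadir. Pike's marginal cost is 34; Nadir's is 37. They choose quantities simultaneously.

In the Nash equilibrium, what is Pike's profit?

Mine Pike's profit: π = x_{Pike}(291 − 2x_{Pike} − x_{Nadir}) − 34x_{Pike}.
∂π/∂x_{Pike} = 257 − 4x_{Pike} − x_{Nadir} = 0 ⇒ x_{Pike} = 64.25 − 0.25x_{Nadir}.
Similarly x_{Nadir} = 63.5 − 0.25x_{Pike}.
Substituting the second reaction function into the first: x_{Pike} = 64.25 − 0.25(63.5 − 0.25x_{Pike}), which gives 0.9375x_{Pike} = 48.375 ⇒ x_{Pike} = 51.6.
Then x_{Nadir} = 63.5 − 0.25·51.6 = 50.6.
P_{Pike} = 291 − 2·51.6 − 50.6 = 137.2.
Profit = (137.2 − 34)·51.6 = 5325.12.

5325.12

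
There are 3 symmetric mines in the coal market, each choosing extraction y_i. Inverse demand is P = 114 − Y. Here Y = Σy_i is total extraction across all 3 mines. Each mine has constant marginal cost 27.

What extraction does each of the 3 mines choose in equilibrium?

21.75

A representative mine's profit is π_i = y_i(114 − Y) − 27y_i, with Y = y_i + Σ_{j≠i} y_j.
First-order condition: 87 − 2y_i − Σ_{j≠i} y_j = 0.
Imposing symmetry (y_j = y for all j) turns Σ_{j≠i} y_j into 2y, so 87 = 4y and y = 21.75.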